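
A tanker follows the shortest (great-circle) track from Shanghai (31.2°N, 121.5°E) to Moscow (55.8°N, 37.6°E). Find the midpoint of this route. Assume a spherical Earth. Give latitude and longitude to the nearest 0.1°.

The haversine formula gives a central angle δ ≈ 1.071 rad (61.3°) between the endpoints.
Interpolate at f = 1/2 with slerp weights a = sin((1−f)δ)/sin δ ≈ 0.581, b = sin(fδ)/sin δ ≈ 0.581.
p = a·p₁ + b·p₂ ≈ (-0.001, 0.623, 0.782); φ = arcsin(p_z) ≈ 51.44°, λ = atan2(p_y, p_x) ≈ 90.09°.

≈ (51.4°N, 90.1°E)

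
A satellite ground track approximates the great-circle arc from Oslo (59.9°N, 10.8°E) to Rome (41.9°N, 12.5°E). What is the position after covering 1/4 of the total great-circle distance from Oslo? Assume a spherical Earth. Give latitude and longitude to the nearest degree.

Write both endpoints as unit vectors p₁, p₂ with components (cos φ cos λ, cos φ sin λ, sin φ).
The central angle between the endpoints is δ = arccos(p₁·p₂) ≈ 0.315 rad (18.0°).
Interpolate at f = 1/4 with slerp weights a = sin((1−f)δ)/sin δ ≈ 0.755, b = sin(fδ)/sin δ ≈ 0.254.
p = a·p₁ + b·p₂ ≈ (0.557, 0.112, 0.823); φ = arcsin(p_z) ≈ 55.40°, λ = atan2(p_y, p_x) ≈ 11.37°.

≈ 55°N, 11°E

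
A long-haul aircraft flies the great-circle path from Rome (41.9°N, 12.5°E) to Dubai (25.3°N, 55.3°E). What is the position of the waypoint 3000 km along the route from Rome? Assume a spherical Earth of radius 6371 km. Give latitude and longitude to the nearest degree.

From cos δ = sin φ₁ sin φ₂ + cos φ₁ cos φ₂ cos Δλ, the central angle is δ ≈ 0.677 rad (38.8°). The total great-circle distance is δ·R ≈ 0.677 × 6371 ≈ 4316 km, so the target fraction is f = 3000/4316 ≈ 0.695.
Interpolate at f ≈ 0.695 with slerp weights a = sin((1−f)δ)/sin δ ≈ 0.327, b = sin(fδ)/sin δ ≈ 0.724.
p = a·p₁ + b·p₂ ≈ (0.610, 0.591, 0.528); φ = arcsin(p_z) ≈ 31.86°, λ = atan2(p_y, p_x) ≈ 44.06°.

≈ 32°N, 44°E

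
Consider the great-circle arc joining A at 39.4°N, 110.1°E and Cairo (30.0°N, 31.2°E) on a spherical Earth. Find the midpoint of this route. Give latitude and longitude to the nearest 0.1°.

≈ 41.9°N, 68.0°E

Convert each endpoint to a unit vector on the sphere (x = cos φ cos λ, y = cos φ sin λ, z = sin φ).
The central angle between the endpoints is δ = arccos(p₁·p₂) ≈ 1.108 rad (63.5°).
Interpolate at f = 1/2 with slerp weights a = sin((1−f)δ)/sin δ ≈ 0.588, b = sin(fδ)/sin δ ≈ 0.588.
p = a·p₁ + b·p₂ ≈ (0.279, 0.690, 0.667); φ = arcsin(p_z) ≈ 41.85°, λ = atan2(p_y, p_x) ≈ 67.97°.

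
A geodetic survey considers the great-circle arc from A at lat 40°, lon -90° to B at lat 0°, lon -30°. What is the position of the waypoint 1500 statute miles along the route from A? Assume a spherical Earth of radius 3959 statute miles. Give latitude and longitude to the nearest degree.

Convert each endpoint to a unit vector on the sphere (x = cos φ cos λ, y = cos φ sin λ, z = sin φ).
The central angle between the endpoints is δ = arccos(p₁·p₂) ≈ 1.178 rad (67.5°). The total great-circle distance is δ·R ≈ 1.178 × 3959 ≈ 4663 mi, so the target fraction is f = 1500/4663 ≈ 0.322.
Interpolate at f ≈ 0.322 with slerp weights a = sin((1−f)δ)/sin δ ≈ 0.776, b = sin(fδ)/sin δ ≈ 0.400.
p = a·p₁ + b·p₂ ≈ (0.347, -0.794, 0.499); φ = arcsin(p_z) ≈ 29.91°, λ = atan2(p_y, p_x) ≈ -66.42°.

≈ lat 30°, lon -66°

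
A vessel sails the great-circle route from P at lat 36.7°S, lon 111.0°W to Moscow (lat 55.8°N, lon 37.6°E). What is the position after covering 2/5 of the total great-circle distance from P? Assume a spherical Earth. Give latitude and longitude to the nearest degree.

Write both endpoints as unit vectors p₁, p₂ with components (cos φ cos λ, cos φ sin λ, sin φ).
The central angle between the endpoints is δ = arccos(p₁·p₂) ≈ 2.644 rad (151.5°).
Interpolate at f = 2/5 with slerp weights a = sin((1−f)δ)/sin δ ≈ 2.097, b = sin(fδ)/sin δ ≈ 1.827.
p = a·p₁ + b·p₂ ≈ (0.211, -0.943, 0.258); φ = arcsin(p_z) ≈ 14.95°, λ = atan2(p_y, p_x) ≈ -77.37°.

≈ lat 15°N, lon 77°W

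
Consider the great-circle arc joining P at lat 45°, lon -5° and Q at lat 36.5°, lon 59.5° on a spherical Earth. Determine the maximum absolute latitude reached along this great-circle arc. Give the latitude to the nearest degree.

The great circle lies in the plane with unit normal n̂ = (p₁ × p₂)/|p₁ × p₂|.
Here n̂_z ≈ +0.687; the vertex latitude is φ_max = arccos|n̂_z| ≈ 46.6°.
Check via Clairaut: cos φ_max = |cos φ₁| · sin C = cos(45.0°)·sin(76.4°) ≈ 0.687, again giving ≈ 46.6°.

≈ 47°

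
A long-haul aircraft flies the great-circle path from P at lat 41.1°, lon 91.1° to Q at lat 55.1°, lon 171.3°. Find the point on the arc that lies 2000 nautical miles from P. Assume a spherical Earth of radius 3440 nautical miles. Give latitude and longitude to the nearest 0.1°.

≈ lat 57.1°, lon 137.2°

The haversine formula gives a central angle δ ≈ 0.912 rad (52.2°) between the endpoints. The total great-circle distance is δ·R ≈ 0.912 × 3440 ≈ 3136 nmi, so the target fraction is f = 2000/3136 ≈ 0.638.
Interpolate at f ≈ 0.638 with slerp weights a = sin((1−f)δ)/sin δ ≈ 0.410, b = sin(fδ)/sin δ ≈ 0.695.
p = a·p₁ + b·p₂ ≈ (-0.399, 0.369, 0.839); φ = arcsin(p_z) ≈ 57.08°, λ = atan2(p_y, p_x) ≈ 137.22°.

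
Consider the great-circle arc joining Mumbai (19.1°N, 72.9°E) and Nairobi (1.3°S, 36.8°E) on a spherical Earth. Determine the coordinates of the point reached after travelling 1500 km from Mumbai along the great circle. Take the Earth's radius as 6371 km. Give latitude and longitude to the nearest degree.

The haversine formula gives a central angle δ ≈ 0.714 rad (40.9°) between the endpoints. The total great-circle distance is δ·R ≈ 0.714 × 6371 ≈ 4548 km, so the target fraction is f = 1500/4548 ≈ 0.330.
Interpolate at f ≈ 0.330 with slerp weights a = sin((1−f)δ)/sin δ ≈ 0.703, b = sin(fδ)/sin δ ≈ 0.356.
p = a·p₁ + b·p₂ ≈ (0.481, 0.848, 0.222); φ = arcsin(p_z) ≈ 12.83°, λ = atan2(p_y, p_x) ≈ 60.47°.

≈ 13°N, 60°E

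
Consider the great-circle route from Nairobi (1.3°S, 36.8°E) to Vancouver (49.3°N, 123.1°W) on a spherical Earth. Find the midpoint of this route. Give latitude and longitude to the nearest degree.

≈ 59°N, 7°E

From cos δ = sin φ₁ sin φ₂ + cos φ₁ cos φ₂ cos Δλ, the central angle is δ ≈ 2.252 rad (129.0°).
Interpolate at f = 1/2 with slerp weights a = sin((1−f)δ)/sin δ ≈ 1.162, b = sin(fδ)/sin δ ≈ 1.162.
p = a·p₁ + b·p₂ ≈ (0.516, 0.061, 0.854); φ = arcsin(p_z) ≈ 58.68°, λ = atan2(p_y, p_x) ≈ 6.75°.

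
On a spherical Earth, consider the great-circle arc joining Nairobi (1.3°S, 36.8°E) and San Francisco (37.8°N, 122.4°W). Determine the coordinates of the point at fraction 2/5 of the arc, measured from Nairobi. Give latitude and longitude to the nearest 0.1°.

Write both endpoints as unit vectors p₁, p₂ with components (cos φ cos λ, cos φ sin λ, sin φ).
The central angle between the endpoints is δ = arccos(p₁·p₂) ≈ 2.422 rad (138.8°).
Interpolate at f = 2/5 with slerp weights a = sin((1−f)δ)/sin δ ≈ 1.508, b = sin(fδ)/sin δ ≈ 1.251.
p = a·p₁ + b·p₂ ≈ (0.677, 0.068, 0.733); φ = arcsin(p_z) ≈ 47.12°, λ = atan2(p_y, p_x) ≈ 5.74°.

≈ 47.1°N, 5.7°E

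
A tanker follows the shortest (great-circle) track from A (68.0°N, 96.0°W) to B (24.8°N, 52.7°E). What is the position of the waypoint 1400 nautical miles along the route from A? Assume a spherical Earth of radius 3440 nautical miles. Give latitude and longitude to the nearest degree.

≈ (79°N, 12°W)

From cos δ = sin φ₁ sin φ₂ + cos φ₁ cos φ₂ cos Δλ, the central angle is δ ≈ 1.472 rad (84.4°). The total great-circle distance is δ·R ≈ 1.472 × 3440 ≈ 5065 nmi, so the target fraction is f = 1400/5065 ≈ 0.276.
Interpolate at f ≈ 0.276 with slerp weights a = sin((1−f)δ)/sin δ ≈ 0.879, b = sin(fδ)/sin δ ≈ 0.398.
p = a·p₁ + b·p₂ ≈ (0.184, -0.040, 0.982); φ = arcsin(p_z) ≈ 79.12°, λ = atan2(p_y, p_x) ≈ -12.34°.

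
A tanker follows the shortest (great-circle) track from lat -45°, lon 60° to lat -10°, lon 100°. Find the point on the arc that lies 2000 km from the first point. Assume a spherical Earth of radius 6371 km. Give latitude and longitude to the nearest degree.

Convert each endpoint to a unit vector on the sphere (x = cos φ cos λ, y = cos φ sin λ, z = sin φ).
The central angle between the endpoints is δ = arccos(p₁·p₂) ≈ 0.855 rad (49.0°). The total great-circle distance is δ·R ≈ 0.855 × 6371 ≈ 5447 km, so the target fraction is f = 2000/5447 ≈ 0.367.
Interpolate at f ≈ 0.367 with slerp weights a = sin((1−f)δ)/sin δ ≈ 0.683, b = sin(fδ)/sin δ ≈ 0.409.
p = a·p₁ + b·p₂ ≈ (0.171, 0.815, -0.554); φ = arcsin(p_z) ≈ -33.62°, λ = atan2(p_y, p_x) ≈ 78.13°.

≈ lat -34°, lon 78°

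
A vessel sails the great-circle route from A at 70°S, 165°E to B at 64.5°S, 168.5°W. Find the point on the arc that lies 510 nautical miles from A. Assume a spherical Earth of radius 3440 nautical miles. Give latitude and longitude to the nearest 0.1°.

≈ 66.3°S, 174.2°W

From cos δ = sin φ₁ sin φ₂ + cos φ₁ cos φ₂ cos Δλ, the central angle is δ ≈ 0.201 rad (11.5°). The total great-circle distance is δ·R ≈ 0.201 × 3440 ≈ 690 nmi, so the target fraction is f = 510/690 ≈ 0.739.
Interpolate at f ≈ 0.739 with slerp weights a = sin((1−f)δ)/sin δ ≈ 0.263, b = sin(fδ)/sin δ ≈ 0.741.
p = a·p₁ + b·p₂ ≈ (-0.399, -0.040, -0.916); φ = arcsin(p_z) ≈ -66.33°, λ = atan2(p_y, p_x) ≈ -174.24°.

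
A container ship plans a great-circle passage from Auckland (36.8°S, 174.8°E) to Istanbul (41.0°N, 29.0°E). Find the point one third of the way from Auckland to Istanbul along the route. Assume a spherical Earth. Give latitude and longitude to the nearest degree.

≈ 10°S, 127°E

Write both endpoints as unit vectors p₁, p₂ with components (cos φ cos λ, cos φ sin λ, sin φ).
The central angle between the endpoints is δ = arccos(p₁·p₂) ≈ 2.674 rad (153.2°).
Interpolate at f = 1/3 with slerp weights a = sin((1−f)δ)/sin δ ≈ 2.170, b = sin(fδ)/sin δ ≈ 1.727.
p = a·p₁ + b·p₂ ≈ (-0.591, 0.789, -0.167); φ = arcsin(p_z) ≈ -9.61°, λ = atan2(p_y, p_x) ≈ 126.80°.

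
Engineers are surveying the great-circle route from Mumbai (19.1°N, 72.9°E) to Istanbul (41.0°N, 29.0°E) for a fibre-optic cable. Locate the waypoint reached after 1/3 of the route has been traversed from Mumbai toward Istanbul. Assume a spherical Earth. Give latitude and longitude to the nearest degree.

From cos δ = sin φ₁ sin φ₂ + cos φ₁ cos φ₂ cos Δλ, the central angle is δ ≈ 0.755 rad (43.2°).
Interpolate at f = 1/3 with slerp weights a = sin((1−f)δ)/sin δ ≈ 0.704, b = sin(fδ)/sin δ ≈ 0.363.
p = a·p₁ + b·p₂ ≈ (0.435, 0.769, 0.469); φ = arcsin(p_z) ≈ 27.95°, λ = atan2(p_y, p_x) ≈ 60.47°.

≈ 28°N, 60°E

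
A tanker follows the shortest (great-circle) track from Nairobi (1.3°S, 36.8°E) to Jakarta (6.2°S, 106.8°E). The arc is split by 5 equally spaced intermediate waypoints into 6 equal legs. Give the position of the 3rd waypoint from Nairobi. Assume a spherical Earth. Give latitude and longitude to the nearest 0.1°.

Convert each endpoint to a unit vector on the sphere (x = cos φ cos λ, y = cos φ sin λ, z = sin φ).
The central angle between the endpoints is δ = arccos(p₁·p₂) ≈ 1.221 rad (70.0°).
Interpolate at f = 3/6 with slerp weights a = sin((1−f)δ)/sin δ ≈ 0.610, b = sin(fδ)/sin δ ≈ 0.610.
p = a·p₁ + b·p₂ ≈ (0.313, 0.946, -0.080); φ = arcsin(p_z) ≈ -4.57°, λ = atan2(p_y, p_x) ≈ 71.69°.

≈ 4.6°S, 71.7°E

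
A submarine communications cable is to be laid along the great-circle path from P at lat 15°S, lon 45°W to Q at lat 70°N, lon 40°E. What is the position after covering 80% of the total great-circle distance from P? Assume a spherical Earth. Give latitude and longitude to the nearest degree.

From cos δ = sin φ₁ sin φ₂ + cos φ₁ cos φ₂ cos Δλ, the central angle is δ ≈ 1.787 rad (102.4°).
Interpolate at f = 0.80 with slerp weights a = sin((1−f)δ)/sin δ ≈ 0.358, b = sin(fδ)/sin δ ≈ 1.014.
p = a·p₁ + b·p₂ ≈ (0.510, -0.022, 0.860); φ = arcsin(p_z) ≈ 59.29°, λ = atan2(p_y, p_x) ≈ -2.44°.

≈ lat 59°N, lon 2°W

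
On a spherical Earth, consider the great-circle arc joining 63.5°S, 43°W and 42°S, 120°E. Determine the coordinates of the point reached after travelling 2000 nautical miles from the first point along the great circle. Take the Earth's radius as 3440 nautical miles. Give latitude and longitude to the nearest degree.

≈ 81°S, 87°E

Write both endpoints as unit vectors p₁, p₂ with components (cos φ cos λ, cos φ sin λ, sin φ).
The central angle between the endpoints is δ = arccos(p₁·p₂) ≈ 1.285 rad (73.6°). The total great-circle distance is δ·R ≈ 1.285 × 3440 ≈ 4421 nmi, so the target fraction is f = 2000/4421 ≈ 0.452.
Interpolate at f ≈ 0.452 with slerp weights a = sin((1−f)δ)/sin δ ≈ 0.674, b = sin(fδ)/sin δ ≈ 0.572.
p = a·p₁ + b·p₂ ≈ (0.007, 0.163, -0.987); φ = arcsin(p_z) ≈ -80.60°, λ = atan2(p_y, p_x) ≈ 87.40°.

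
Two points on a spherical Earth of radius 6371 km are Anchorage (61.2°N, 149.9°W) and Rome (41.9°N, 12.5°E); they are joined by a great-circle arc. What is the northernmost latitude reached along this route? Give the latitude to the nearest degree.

The great circle lies in the plane with unit normal n̂ = (p₁ × p₂)/|p₁ × p₂|.
Here n̂_z ≈ +0.112; the vertex latitude is φ_max = arccos|n̂_z| ≈ 83.6°.
Check via Clairaut: cos φ_max = |cos φ₁| · sin C = cos(61.2°)·sin(13.4°) ≈ 0.112, again giving ≈ 83.6°.

≈ 84°N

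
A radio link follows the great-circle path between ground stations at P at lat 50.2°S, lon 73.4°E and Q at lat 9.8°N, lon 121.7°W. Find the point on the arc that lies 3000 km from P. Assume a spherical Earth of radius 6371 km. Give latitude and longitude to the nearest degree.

≈ lat 72°S, lon 108°E

Convert each endpoint to a unit vector on the sphere (x = cos φ cos λ, y = cos φ sin λ, z = sin φ).
The central angle between the endpoints is δ = arccos(p₁·p₂) ≈ 2.404 rad (137.7°). The total great-circle distance is δ·R ≈ 2.404 × 6371 ≈ 15313 km, so the target fraction is f = 3000/15313 ≈ 0.196.
Interpolate at f ≈ 0.196 with slerp weights a = sin((1−f)δ)/sin δ ≈ 1.390, b = sin(fδ)/sin δ ≈ 0.674.
p = a·p₁ + b·p₂ ≈ (-0.095, 0.287, -0.953); φ = arcsin(p_z) ≈ -72.38°, λ = atan2(p_y, p_x) ≈ 108.28°.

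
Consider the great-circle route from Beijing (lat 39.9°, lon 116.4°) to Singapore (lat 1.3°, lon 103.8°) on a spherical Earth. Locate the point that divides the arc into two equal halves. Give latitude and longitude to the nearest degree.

≈ lat 21°, lon 109°

Write both endpoints as unit vectors p₁, p₂ with components (cos φ cos λ, cos φ sin λ, sin φ).
The central angle between the endpoints is δ = arccos(p₁·p₂) ≈ 0.703 rad (40.3°).
Interpolate at f = 1/2 with slerp weights a = sin((1−f)δ)/sin δ ≈ 0.533, b = sin(fδ)/sin δ ≈ 0.533.
p = a·p₁ + b·p₂ ≈ (-0.309, 0.883, 0.354); φ = arcsin(p_z) ≈ 20.71°, λ = atan2(p_y, p_x) ≈ 109.27°.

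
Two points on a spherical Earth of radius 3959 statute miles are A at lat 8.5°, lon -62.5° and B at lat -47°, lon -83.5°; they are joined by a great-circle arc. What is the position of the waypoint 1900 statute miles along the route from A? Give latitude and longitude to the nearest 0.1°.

Write both endpoints as unit vectors p₁, p₂ with components (cos φ cos λ, cos φ sin λ, sin φ).
The central angle between the endpoints is δ = arccos(p₁·p₂) ≈ 1.022 rad (58.6°). The total great-circle distance is δ·R ≈ 1.022 × 3959 ≈ 4046 mi, so the target fraction is f = 1900/4046 ≈ 0.470.
Interpolate at f ≈ 0.470 with slerp weights a = sin((1−f)δ)/sin δ ≈ 0.605, b = sin(fδ)/sin δ ≈ 0.541.
p = a·p₁ + b·p₂ ≈ (0.318, -0.897, -0.306); φ = arcsin(p_z) ≈ -17.84°, λ = atan2(p_y, p_x) ≈ -70.49°.

≈ lat -17.8°, lon -70.5°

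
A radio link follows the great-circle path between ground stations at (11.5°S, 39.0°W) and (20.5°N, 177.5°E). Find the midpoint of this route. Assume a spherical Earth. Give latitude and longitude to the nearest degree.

Convert each endpoint to a unit vector on the sphere (x = cos φ cos λ, y = cos φ sin λ, z = sin φ).
The central angle between the endpoints is δ = arccos(p₁·p₂) ≈ 2.511 rad (143.9°).
Interpolate at f = 1/2 with slerp weights a = sin((1−f)δ)/sin δ ≈ 1.612, b = sin(fδ)/sin δ ≈ 1.612.
p = a·p₁ + b·p₂ ≈ (-0.281, -0.928, 0.243); φ = arcsin(p_z) ≈ 14.08°, λ = atan2(p_y, p_x) ≈ -106.83°.

≈ (14°N, 107°W)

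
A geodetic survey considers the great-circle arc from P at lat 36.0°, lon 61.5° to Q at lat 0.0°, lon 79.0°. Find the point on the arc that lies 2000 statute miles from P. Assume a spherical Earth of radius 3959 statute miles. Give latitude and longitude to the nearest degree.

Convert each endpoint to a unit vector on the sphere (x = cos φ cos λ, y = cos φ sin λ, z = sin φ).
The central angle between the endpoints is δ = arccos(p₁·p₂) ≈ 0.689 rad (39.5°). The total great-circle distance is δ·R ≈ 0.689 × 3959 ≈ 2730 mi, so the target fraction is f = 2000/2730 ≈ 0.733.
Interpolate at f ≈ 0.733 with slerp weights a = sin((1−f)δ)/sin δ ≈ 0.288, b = sin(fδ)/sin δ ≈ 0.761.
p = a·p₁ + b·p₂ ≈ (0.256, 0.952, 0.169); φ = arcsin(p_z) ≈ 9.75°, λ = atan2(p_y, p_x) ≈ 74.92°.

≈ lat 10°, lon 75°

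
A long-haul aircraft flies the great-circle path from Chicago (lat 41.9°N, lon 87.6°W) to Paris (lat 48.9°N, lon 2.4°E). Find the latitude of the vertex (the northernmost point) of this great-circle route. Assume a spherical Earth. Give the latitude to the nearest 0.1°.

The great circle lies in the plane with unit normal n̂ = (p₁ × p₂)/|p₁ × p₂|.
Here n̂_z ≈ +0.566; the vertex latitude is φ_max = arccos|n̂_z| ≈ 55.5°.
Check via Clairaut: cos φ_max = |cos φ₁| · sin C = cos(41.9°)·sin(49.5°) ≈ 0.566, again giving ≈ 55.5°.

≈ 55.5°N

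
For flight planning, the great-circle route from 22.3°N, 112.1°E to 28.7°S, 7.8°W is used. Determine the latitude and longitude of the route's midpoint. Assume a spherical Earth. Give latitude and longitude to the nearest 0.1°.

≈ 6.4°S, 54.8°E

Convert each endpoint to a unit vector on the sphere (x = cos φ cos λ, y = cos φ sin λ, z = sin φ).
The central angle between the endpoints is δ = arccos(p₁·p₂) ≈ 2.198 rad (125.9°).
Interpolate at f = 1/2 with slerp weights a = sin((1−f)δ)/sin δ ≈ 1.100, b = sin(fδ)/sin δ ≈ 1.100.
p = a·p₁ + b·p₂ ≈ (0.573, 0.812, -0.111); φ = arcsin(p_z) ≈ -6.36°, λ = atan2(p_y, p_x) ≈ 54.79°.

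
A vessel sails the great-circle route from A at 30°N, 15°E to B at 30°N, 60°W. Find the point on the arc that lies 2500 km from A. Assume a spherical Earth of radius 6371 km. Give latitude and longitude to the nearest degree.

Write both endpoints as unit vectors p₁, p₂ with components (cos φ cos λ, cos φ sin λ, sin φ).
The central angle between the endpoints is δ = arccos(p₁·p₂) ≈ 1.111 rad (63.6°). The total great-circle distance is δ·R ≈ 1.111 × 6371 ≈ 7076 km, so the target fraction is f = 2500/7076 ≈ 0.353.
Interpolate at f ≈ 0.353 with slerp weights a = sin((1−f)δ)/sin δ ≈ 0.734, b = sin(fδ)/sin δ ≈ 0.427.
p = a·p₁ + b·p₂ ≈ (0.799, -0.155, 0.581); φ = arcsin(p_z) ≈ 35.49°, λ = atan2(p_y, p_x) ≈ -11.01°.

≈ 35°N, 11°W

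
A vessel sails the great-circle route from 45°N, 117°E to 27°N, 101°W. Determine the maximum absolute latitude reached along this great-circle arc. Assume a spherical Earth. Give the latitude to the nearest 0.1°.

≈ 66.8°N

The great circle lies in the plane with unit normal n̂ = (p₁ × p₂)/|p₁ × p₂|.
Here n̂_z ≈ +0.394; the vertex latitude is φ_max = arccos|n̂_z| ≈ 66.8°.
Check via Clairaut: cos φ_max = |cos φ₁| · sin C = cos(45.0°)·sin(33.9°) ≈ 0.394, again giving ≈ 66.8°.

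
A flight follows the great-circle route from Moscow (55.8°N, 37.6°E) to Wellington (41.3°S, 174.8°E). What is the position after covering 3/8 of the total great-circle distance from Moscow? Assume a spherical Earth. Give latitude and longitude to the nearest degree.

≈ (33°N, 114°E)

Write both endpoints as unit vectors p₁, p₂ with components (cos φ cos λ, cos φ sin λ, sin φ).
The central angle between the endpoints is δ = arccos(p₁·p₂) ≈ 2.598 rad (148.8°).
Interpolate at f = 3/8 with slerp weights a = sin((1−f)δ)/sin δ ≈ 1.930, b = sin(fδ)/sin δ ≈ 1.599.
p = a·p₁ + b·p₂ ≈ (-0.337, 0.771, 0.541); φ = arcsin(p_z) ≈ 32.75°, λ = atan2(p_y, p_x) ≈ 113.60°.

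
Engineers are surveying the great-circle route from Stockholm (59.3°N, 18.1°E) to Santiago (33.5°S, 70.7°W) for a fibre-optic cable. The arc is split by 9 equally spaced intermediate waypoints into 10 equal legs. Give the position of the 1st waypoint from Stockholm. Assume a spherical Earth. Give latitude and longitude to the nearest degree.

Write both endpoints as unit vectors p₁, p₂ with components (cos φ cos λ, cos φ sin λ, sin φ).
The central angle between the endpoints is δ = arccos(p₁·p₂) ≈ 2.055 rad (117.8°).
Interpolate at f = 1/10 with slerp weights a = sin((1−f)δ)/sin δ ≈ 1.086, b = sin(fδ)/sin δ ≈ 0.231.
p = a·p₁ + b·p₂ ≈ (0.591, -0.009, 0.807); φ = arcsin(p_z) ≈ 53.79°, λ = atan2(p_y, p_x) ≈ -0.89°.

≈ 54°N, 1°W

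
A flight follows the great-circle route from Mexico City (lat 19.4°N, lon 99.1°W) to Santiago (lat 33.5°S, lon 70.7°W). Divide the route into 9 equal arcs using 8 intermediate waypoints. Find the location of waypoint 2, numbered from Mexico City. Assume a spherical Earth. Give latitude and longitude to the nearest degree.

≈ lat 8°N, lon 93°W

Write both endpoints as unit vectors p₁, p₂ with components (cos φ cos λ, cos φ sin λ, sin φ).
The central angle between the endpoints is δ = arccos(p₁·p₂) ≈ 1.037 rad (59.4°).
Interpolate at f = 2/9 with slerp weights a = sin((1−f)δ)/sin δ ≈ 0.839, b = sin(fδ)/sin δ ≈ 0.265.
p = a·p₁ + b·p₂ ≈ (-0.052, -0.990, 0.132); φ = arcsin(p_z) ≈ 7.59°, λ = atan2(p_y, p_x) ≈ -93.01°.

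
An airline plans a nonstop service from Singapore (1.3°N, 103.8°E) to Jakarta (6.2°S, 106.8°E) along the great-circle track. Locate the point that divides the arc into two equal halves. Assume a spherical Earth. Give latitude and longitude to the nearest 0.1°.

≈ 2.5°S, 105.3°E

The haversine formula gives a central angle δ ≈ 0.141 rad (8.1°) between the endpoints.
Interpolate at f = 1/2 with slerp weights a = sin((1−f)δ)/sin δ ≈ 0.501, b = sin(fδ)/sin δ ≈ 0.501.
p = a·p₁ + b·p₂ ≈ (-0.264, 0.964, -0.043); φ = arcsin(p_z) ≈ -2.45°, λ = atan2(p_y, p_x) ≈ 105.30°.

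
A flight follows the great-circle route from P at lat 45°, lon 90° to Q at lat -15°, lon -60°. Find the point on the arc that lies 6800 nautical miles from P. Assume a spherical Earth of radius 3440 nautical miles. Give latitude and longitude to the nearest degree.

Write both endpoints as unit vectors p₁, p₂ with components (cos φ cos λ, cos φ sin λ, sin φ).
The central angle between the endpoints is δ = arccos(p₁·p₂) ≈ 2.457 rad (140.8°). The total great-circle distance is δ·R ≈ 2.457 × 3440 ≈ 8451 nmi, so the target fraction is f = 6800/8451 ≈ 0.805.
Interpolate at f ≈ 0.805 with slerp weights a = sin((1−f)δ)/sin δ ≈ 0.730, b = sin(fδ)/sin δ ≈ 1.452.
p = a·p₁ + b·p₂ ≈ (0.701, -0.699, 0.140); φ = arcsin(p_z) ≈ 8.07°, λ = atan2(p_y, p_x) ≈ -44.89°.

≈ lat 8°, lon -45°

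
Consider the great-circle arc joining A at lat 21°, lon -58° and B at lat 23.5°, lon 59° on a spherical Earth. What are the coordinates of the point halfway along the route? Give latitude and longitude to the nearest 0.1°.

From cos δ = sin φ₁ sin φ₂ + cos φ₁ cos φ₂ cos Δλ, the central angle is δ ≈ 1.819 rad (104.2°).
Interpolate at f = 1/2 with slerp weights a = sin((1−f)δ)/sin δ ≈ 0.814, b = sin(fδ)/sin δ ≈ 0.814.
p = a·p₁ + b·p₂ ≈ (0.787, -0.005, 0.616); φ = arcsin(p_z) ≈ 38.06°, λ = atan2(p_y, p_x) ≈ -0.33°.

≈ lat 38.1°, lon -0.3°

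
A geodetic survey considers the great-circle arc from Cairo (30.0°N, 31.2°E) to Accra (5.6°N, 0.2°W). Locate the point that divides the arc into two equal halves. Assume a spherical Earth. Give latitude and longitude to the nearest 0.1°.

Convert each endpoint to a unit vector on the sphere (x = cos φ cos λ, y = cos φ sin λ, z = sin φ).
The central angle between the endpoints is δ = arccos(p₁·p₂) ≈ 0.669 rad (38.3°).
Interpolate at f = 1/2 with slerp weights a = sin((1−f)δ)/sin δ ≈ 0.529, b = sin(fδ)/sin δ ≈ 0.529.
p = a·p₁ + b·p₂ ≈ (0.919, 0.236, 0.316); φ = arcsin(p_z) ≈ 18.44°, λ = atan2(p_y, p_x) ≈ 14.38°.

≈ 18.4°N, 14.4°E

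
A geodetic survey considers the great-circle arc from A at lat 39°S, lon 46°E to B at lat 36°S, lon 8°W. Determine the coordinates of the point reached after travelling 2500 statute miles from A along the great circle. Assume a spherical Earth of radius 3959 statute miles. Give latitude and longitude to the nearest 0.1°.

The haversine formula gives a central angle δ ≈ 0.739 rad (42.3°) between the endpoints. The total great-circle distance is δ·R ≈ 0.739 × 3959 ≈ 2924 mi, so the target fraction is f = 2500/2924 ≈ 0.855.
Interpolate at f ≈ 0.855 with slerp weights a = sin((1−f)δ)/sin δ ≈ 0.159, b = sin(fδ)/sin δ ≈ 0.877.
p = a·p₁ + b·p₂ ≈ (0.788, -0.010, -0.615); φ = arcsin(p_z) ≈ -37.98°, λ = atan2(p_y, p_x) ≈ -0.73°.

≈ lat 38.0°S, lon 0.7°W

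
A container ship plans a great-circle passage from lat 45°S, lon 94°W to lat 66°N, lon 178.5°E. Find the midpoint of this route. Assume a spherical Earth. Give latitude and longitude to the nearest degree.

From cos δ = sin φ₁ sin φ₂ + cos φ₁ cos φ₂ cos Δλ, the central angle is δ ≈ 2.257 rad (129.3°).
Interpolate at f = 1/2 with slerp weights a = sin((1−f)δ)/sin δ ≈ 1.168, b = sin(fδ)/sin δ ≈ 1.168.
p = a·p₁ + b·p₂ ≈ (-0.532, -0.811, 0.241); φ = arcsin(p_z) ≈ 13.95°, λ = atan2(p_y, p_x) ≈ -123.27°.

≈ lat 14°N, lon 123°W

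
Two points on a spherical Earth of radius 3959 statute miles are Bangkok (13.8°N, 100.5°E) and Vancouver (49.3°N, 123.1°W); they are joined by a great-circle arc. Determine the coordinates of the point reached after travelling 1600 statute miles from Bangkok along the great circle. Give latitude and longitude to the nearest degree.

≈ 34°N, 113°E

Convert each endpoint to a unit vector on the sphere (x = cos φ cos λ, y = cos φ sin λ, z = sin φ).
The central angle between the endpoints is δ = arccos(p₁·p₂) ≈ 1.852 rad (106.1°). The total great-circle distance is δ·R ≈ 1.852 × 3959 ≈ 7333 mi, so the target fraction is f = 1600/7333 ≈ 0.218.
Interpolate at f ≈ 0.218 with slerp weights a = sin((1−f)δ)/sin δ ≈ 1.033, b = sin(fδ)/sin δ ≈ 0.409.
p = a·p₁ + b·p₂ ≈ (-0.329, 0.763, 0.557); φ = arcsin(p_z) ≈ 33.83°, λ = atan2(p_y, p_x) ≈ 113.30°.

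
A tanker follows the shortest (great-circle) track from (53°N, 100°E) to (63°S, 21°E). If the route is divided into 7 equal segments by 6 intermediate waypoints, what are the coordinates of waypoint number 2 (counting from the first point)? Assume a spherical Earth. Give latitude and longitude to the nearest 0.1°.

Write both endpoints as unit vectors p₁, p₂ with components (cos φ cos λ, cos φ sin λ, sin φ).
The central angle between the endpoints is δ = arccos(p₁·p₂) ≈ 2.291 rad (131.3°).
Interpolate at f = 2/7 with slerp weights a = sin((1−f)δ)/sin δ ≈ 1.327, b = sin(fδ)/sin δ ≈ 0.810.
p = a·p₁ + b·p₂ ≈ (0.205, 0.918, 0.339); φ = arcsin(p_z) ≈ 19.79°, λ = atan2(p_y, p_x) ≈ 77.45°.

≈ (19.8°N, 77.4°E)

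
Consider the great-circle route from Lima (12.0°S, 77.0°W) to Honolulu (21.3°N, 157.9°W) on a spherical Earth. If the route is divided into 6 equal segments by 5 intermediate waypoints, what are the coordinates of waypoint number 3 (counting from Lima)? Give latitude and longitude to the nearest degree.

Write both endpoints as unit vectors p₁, p₂ with components (cos φ cos λ, cos φ sin λ, sin φ).
The central angle between the endpoints is δ = arccos(p₁·p₂) ≈ 1.502 rad (86.1°).
Interpolate at f = 3/6 with slerp weights a = sin((1−f)δ)/sin δ ≈ 0.684, b = sin(fδ)/sin δ ≈ 0.684.
p = a·p₁ + b·p₂ ≈ (-0.440, -0.892, 0.106); φ = arcsin(p_z) ≈ 6.10°, λ = atan2(p_y, p_x) ≈ -116.26°.

≈ (6°N, 116°W)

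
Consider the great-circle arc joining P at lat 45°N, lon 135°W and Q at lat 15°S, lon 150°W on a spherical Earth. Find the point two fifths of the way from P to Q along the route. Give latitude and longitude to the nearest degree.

≈ lat 21°N, lon 142°W

Convert each endpoint to a unit vector on the sphere (x = cos φ cos λ, y = cos φ sin λ, z = sin φ).
The central angle between the endpoints is δ = arccos(p₁·p₂) ≈ 1.074 rad (61.5°).
Interpolate at f = 2/5 with slerp weights a = sin((1−f)δ)/sin δ ≈ 0.683, b = sin(fδ)/sin δ ≈ 0.474.
p = a·p₁ + b·p₂ ≈ (-0.738, -0.570, 0.361); φ = arcsin(p_z) ≈ 21.13°, λ = atan2(p_y, p_x) ≈ -142.30°.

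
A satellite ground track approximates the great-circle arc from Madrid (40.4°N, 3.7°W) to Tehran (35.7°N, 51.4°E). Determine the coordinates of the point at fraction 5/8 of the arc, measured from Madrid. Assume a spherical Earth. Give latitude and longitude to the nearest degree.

≈ 41°N, 32°E

Write both endpoints as unit vectors p₁, p₂ with components (cos φ cos λ, cos φ sin λ, sin φ).
The central angle between the endpoints is δ = arccos(p₁·p₂) ≈ 0.749 rad (42.9°).
Interpolate at f = 5/8 with slerp weights a = sin((1−f)δ)/sin δ ≈ 0.407, b = sin(fδ)/sin δ ≈ 0.663.
p = a·p₁ + b·p₂ ≈ (0.645, 0.401, 0.651); φ = arcsin(p_z) ≈ 40.59°, λ = atan2(p_y, p_x) ≈ 31.84°.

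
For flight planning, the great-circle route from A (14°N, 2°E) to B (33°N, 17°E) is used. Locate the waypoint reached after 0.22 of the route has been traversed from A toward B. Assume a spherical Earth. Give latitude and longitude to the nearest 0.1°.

≈ (18.3°N, 5.0°E)

From cos δ = sin φ₁ sin φ₂ + cos φ₁ cos φ₂ cos Δλ, the central angle is δ ≈ 0.408 rad (23.4°).
Interpolate at f = 0.22 with slerp weights a = sin((1−f)δ)/sin δ ≈ 0.789, b = sin(fδ)/sin δ ≈ 0.226.
p = a·p₁ + b·p₂ ≈ (0.946, 0.082, 0.314); φ = arcsin(p_z) ≈ 18.29°, λ = atan2(p_y, p_x) ≈ 4.96°.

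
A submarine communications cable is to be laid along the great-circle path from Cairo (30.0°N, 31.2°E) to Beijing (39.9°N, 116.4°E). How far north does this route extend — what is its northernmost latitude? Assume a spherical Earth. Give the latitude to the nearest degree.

The great circle lies in the plane with unit normal n̂ = (p₁ × p₂)/|p₁ × p₂|.
Here n̂_z ≈ +0.715; the vertex latitude is φ_max = arccos|n̂_z| ≈ 44.4°.
Check via Clairaut: cos φ_max = |cos φ₁| · sin C = cos(30.0°)·sin(55.6°) ≈ 0.715, again giving ≈ 44.4°.

≈ 44°N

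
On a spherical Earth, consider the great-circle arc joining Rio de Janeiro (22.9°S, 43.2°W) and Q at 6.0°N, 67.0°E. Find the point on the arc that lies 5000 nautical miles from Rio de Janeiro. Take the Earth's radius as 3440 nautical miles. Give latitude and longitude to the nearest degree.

Convert each endpoint to a unit vector on the sphere (x = cos φ cos λ, y = cos φ sin λ, z = sin φ).
The central angle between the endpoints is δ = arccos(p₁·p₂) ≈ 1.936 rad (110.9°). The total great-circle distance is δ·R ≈ 1.936 × 3440 ≈ 6659 nmi, so the target fraction is f = 5000/6659 ≈ 0.751.
Interpolate at f ≈ 0.751 with slerp weights a = sin((1−f)δ)/sin δ ≈ 0.497, b = sin(fδ)/sin δ ≈ 1.063.
p = a·p₁ + b·p₂ ≈ (0.747, 0.660, -0.082); φ = arcsin(p_z) ≈ -4.71°, λ = atan2(p_y, p_x) ≈ 41.48°.

≈ 5°S, 41°E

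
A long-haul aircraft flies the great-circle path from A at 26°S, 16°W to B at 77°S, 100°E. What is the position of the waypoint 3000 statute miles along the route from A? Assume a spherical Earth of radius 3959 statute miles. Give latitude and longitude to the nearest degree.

≈ 67°S, 6°E

The haversine formula gives a central angle δ ≈ 1.225 rad (70.2°) between the endpoints. The total great-circle distance is δ·R ≈ 1.225 × 3959 ≈ 4852 mi, so the target fraction is f = 3000/4852 ≈ 0.618.
Interpolate at f ≈ 0.618 with slerp weights a = sin((1−f)δ)/sin δ ≈ 0.479, b = sin(fδ)/sin δ ≈ 0.730.
p = a·p₁ + b·p₂ ≈ (0.385, 0.043, -0.922); φ = arcsin(p_z) ≈ -67.18°, λ = atan2(p_y, p_x) ≈ 6.38°.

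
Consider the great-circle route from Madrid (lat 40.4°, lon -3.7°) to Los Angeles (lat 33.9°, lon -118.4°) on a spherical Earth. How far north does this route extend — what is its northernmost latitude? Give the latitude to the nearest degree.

The great circle lies in the plane with unit normal n̂ = (p₁ × p₂)/|p₁ × p₂|.
Here n̂_z ≈ -0.577; the vertex latitude is φ_max = arccos|n̂_z| ≈ 54.8°.
Check via Clairaut: cos φ_max = |cos φ₁| · sin C = cos(40.4°)·sin(49.3°) ≈ 0.577, again giving ≈ 54.8°.

≈ 55°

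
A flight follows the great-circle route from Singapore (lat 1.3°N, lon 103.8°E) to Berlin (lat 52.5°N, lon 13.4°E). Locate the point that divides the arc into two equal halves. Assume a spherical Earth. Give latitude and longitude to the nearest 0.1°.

≈ lat 35.0°N, lon 72.4°E

Write both endpoints as unit vectors p₁, p₂ with components (cos φ cos λ, cos φ sin λ, sin φ).
The central angle between the endpoints is δ = arccos(p₁·p₂) ≈ 1.557 rad (89.2°).
Interpolate at f = 1/2 with slerp weights a = sin((1−f)δ)/sin δ ≈ 0.702, b = sin(fδ)/sin δ ≈ 0.702.
p = a·p₁ + b·p₂ ≈ (0.248, 0.781, 0.573); φ = arcsin(p_z) ≈ 34.97°, λ = atan2(p_y, p_x) ≈ 72.35°.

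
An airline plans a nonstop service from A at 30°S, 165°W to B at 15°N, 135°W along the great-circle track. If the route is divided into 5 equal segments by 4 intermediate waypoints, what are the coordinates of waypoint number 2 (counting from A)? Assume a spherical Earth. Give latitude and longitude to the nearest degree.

From cos δ = sin φ₁ sin φ₂ + cos φ₁ cos φ₂ cos Δλ, the central angle is δ ≈ 0.933 rad (53.5°).
Interpolate at f = 2/5 with slerp weights a = sin((1−f)δ)/sin δ ≈ 0.661, b = sin(fδ)/sin δ ≈ 0.454.
p = a·p₁ + b·p₂ ≈ (-0.863, -0.458, -0.213); φ = arcsin(p_z) ≈ -12.30°, λ = atan2(p_y, p_x) ≈ -152.04°.

≈ 12°S, 152°W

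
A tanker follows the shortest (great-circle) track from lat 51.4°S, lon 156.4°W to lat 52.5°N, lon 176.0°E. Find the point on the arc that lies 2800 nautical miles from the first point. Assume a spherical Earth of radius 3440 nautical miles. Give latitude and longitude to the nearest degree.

Convert each endpoint to a unit vector on the sphere (x = cos φ cos λ, y = cos φ sin λ, z = sin φ).
The central angle between the endpoints is δ = arccos(p₁·p₂) ≈ 1.858 rad (106.5°). The total great-circle distance is δ·R ≈ 1.858 × 3440 ≈ 6392 nmi, so the target fraction is f = 2800/6392 ≈ 0.438.
Interpolate at f ≈ 0.438 with slerp weights a = sin((1−f)δ)/sin δ ≈ 0.902, b = sin(fδ)/sin δ ≈ 0.758.
p = a·p₁ + b·p₂ ≈ (-0.976, -0.193, -0.103); φ = arcsin(p_z) ≈ -5.92°, λ = atan2(p_y, p_x) ≈ -168.81°.

≈ lat 6°S, lon 169°W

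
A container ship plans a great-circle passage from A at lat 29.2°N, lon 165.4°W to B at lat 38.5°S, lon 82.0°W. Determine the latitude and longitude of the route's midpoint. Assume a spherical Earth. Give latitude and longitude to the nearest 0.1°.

The haversine formula gives a central angle δ ≈ 1.798 rad (103.0°) between the endpoints.
Interpolate at f = 1/2 with slerp weights a = sin((1−f)δ)/sin δ ≈ 0.803, b = sin(fδ)/sin δ ≈ 0.803.
p = a·p₁ + b·p₂ ≈ (-0.591, -0.799, -0.108); φ = arcsin(p_z) ≈ -6.21°, λ = atan2(p_y, p_x) ≈ -126.48°.

≈ lat 6.2°S, lon 126.5°W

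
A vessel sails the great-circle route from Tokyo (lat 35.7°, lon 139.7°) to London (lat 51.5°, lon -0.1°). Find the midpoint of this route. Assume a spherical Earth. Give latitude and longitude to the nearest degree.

≈ lat 69°, lon 90°

From cos δ = sin φ₁ sin φ₂ + cos φ₁ cos φ₂ cos Δλ, the central angle is δ ≈ 1.500 rad (86.0°).
Interpolate at f = 1/2 with slerp weights a = sin((1−f)δ)/sin δ ≈ 0.683, b = sin(fδ)/sin δ ≈ 0.683.
p = a·p₁ + b·p₂ ≈ (0.002, 0.358, 0.934); φ = arcsin(p_z) ≈ 69.01°, λ = atan2(p_y, p_x) ≈ 89.65°.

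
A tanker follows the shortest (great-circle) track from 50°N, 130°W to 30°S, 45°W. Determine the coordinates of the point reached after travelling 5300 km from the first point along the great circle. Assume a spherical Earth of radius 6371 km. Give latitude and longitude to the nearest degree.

≈ 19°N, 84°W

The haversine formula gives a central angle δ ≈ 1.912 rad (109.5°) between the endpoints. The total great-circle distance is δ·R ≈ 1.912 × 6371 ≈ 12181 km, so the target fraction is f = 5300/12181 ≈ 0.435.
Interpolate at f ≈ 0.435 with slerp weights a = sin((1−f)δ)/sin δ ≈ 0.936, b = sin(fδ)/sin δ ≈ 0.784.
p = a·p₁ + b·p₂ ≈ (0.094, -0.941, 0.325); φ = arcsin(p_z) ≈ 18.95°, λ = atan2(p_y, p_x) ≈ -84.32°.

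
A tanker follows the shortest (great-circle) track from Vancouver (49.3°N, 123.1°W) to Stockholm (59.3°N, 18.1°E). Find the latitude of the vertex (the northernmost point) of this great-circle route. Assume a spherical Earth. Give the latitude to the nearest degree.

≈ 77°N

The great circle lies in the plane with unit normal n̂ = (p₁ × p₂)/|p₁ × p₂|.
Here n̂_z ≈ +0.227; the vertex latitude is φ_max = arccos|n̂_z| ≈ 76.9°.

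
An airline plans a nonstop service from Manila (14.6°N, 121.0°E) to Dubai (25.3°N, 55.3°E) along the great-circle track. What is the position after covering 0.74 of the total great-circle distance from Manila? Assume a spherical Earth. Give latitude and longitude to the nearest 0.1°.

≈ 25.3°N, 73.2°E

Write both endpoints as unit vectors p₁, p₂ with components (cos φ cos λ, cos φ sin λ, sin φ).
The central angle between the endpoints is δ = arccos(p₁·p₂) ≈ 1.084 rad (62.1°).
Interpolate at f = 0.74 with slerp weights a = sin((1−f)δ)/sin δ ≈ 0.315, b = sin(fδ)/sin δ ≈ 0.813.
p = a·p₁ + b·p₂ ≈ (0.262, 0.866, 0.427); φ = arcsin(p_z) ≈ 25.27°, λ = atan2(p_y, p_x) ≈ 73.17°.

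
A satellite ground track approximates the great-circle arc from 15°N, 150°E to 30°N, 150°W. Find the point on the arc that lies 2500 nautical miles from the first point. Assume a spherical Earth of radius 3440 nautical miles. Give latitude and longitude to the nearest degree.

≈ 29°N, 167°W

Write both endpoints as unit vectors p₁, p₂ with components (cos φ cos λ, cos φ sin λ, sin φ).
The central angle between the endpoints is δ = arccos(p₁·p₂) ≈ 0.991 rad (56.8°). The total great-circle distance is δ·R ≈ 0.991 × 3440 ≈ 3410 nmi, so the target fraction is f = 2500/3410 ≈ 0.733.
Interpolate at f ≈ 0.733 with slerp weights a = sin((1−f)δ)/sin δ ≈ 0.312, b = sin(fδ)/sin δ ≈ 0.794.
p = a·p₁ + b·p₂ ≈ (-0.857, -0.193, 0.478); φ = arcsin(p_z) ≈ 28.55°, λ = atan2(p_y, p_x) ≈ -167.31°.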